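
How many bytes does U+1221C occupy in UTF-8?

U+1221C = 0x1221C. UTF-8 uses 1 byte below 0x80, 2 below 0x800, 3 below 0x10000, 4 up to 0x10FFFF. 0x1221C is in U+10000–U+10FFFF → 4 bytes.

4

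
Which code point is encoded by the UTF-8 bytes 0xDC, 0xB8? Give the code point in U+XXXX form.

U+0738

Leading byte 0xDC = 11011100 matches 110xxxxx → 2-byte sequence.
Byte 1: 0xDC = 11011100, payload 11100 (5 bits).
Byte 2: 0xB8 = 10111000 (10xxxxxx ✓), payload 111000.
Concatenate: 11100111000 = 0x738 (11 bits → U+0738).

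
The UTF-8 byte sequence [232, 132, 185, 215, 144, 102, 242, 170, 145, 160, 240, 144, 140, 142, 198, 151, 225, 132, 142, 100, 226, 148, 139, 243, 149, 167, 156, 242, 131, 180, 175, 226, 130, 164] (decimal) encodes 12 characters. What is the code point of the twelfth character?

Offset 0: leading byte 0xE8 = 11101000 → 3-byte char #1 = E8 84 B9.
Offset 3: leading byte 0xD7 = 11010111 → 2-byte char #2 = D7 90.
Offset 5: leading byte 0x66 = 01100110 → 1-byte char #3 = 66.
Offset 6: leading byte 0xF2 = 11110010 → 4-byte char #4 = F2 AA 91 A0.
Offset 10: leading byte 0xF0 = 11110000 → 4-byte char #5 = F0 90 8C 8E.
Offset 14: leading byte 0xC6 = 11000110 → 2-byte char #6 = C6 97.
Offset 16: leading byte 0xE1 = 11100001 → 3-byte char #7 = E1 84 8E.
Offset 19: leading byte 0x64 = 01100100 → 1-byte char #8 = 64.
Offset 20: leading byte 0xE2 = 11100010 → 3-byte char #9 = E2 94 8B.
Offset 23: leading byte 0xF3 = 11110011 → 4-byte char #10 = F3 95 A7 9C.
Offset 27: leading byte 0xF2 = 11110010 → 4-byte char #11 = F2 83 B4 AF.
Offset 31: leading byte 0xE2 = 11100010 → 3-byte char #12 = E2 82 A4.
Leading byte 0xE2 = 11100010 matches 1110xxxx → 3-byte sequence.
Byte 1: 0xE2 = 11100010, payload 0010 (4 bits).
Byte 2: 0x82 = 10000010 (10xxxxxx ✓), payload 000010.
Byte 3: 0xA4 = 10100100 (10xxxxxx ✓), payload 100100.
Concatenate: 0010000010100100 = 0x20A4 (16 bits → U+20A4).

U+20A4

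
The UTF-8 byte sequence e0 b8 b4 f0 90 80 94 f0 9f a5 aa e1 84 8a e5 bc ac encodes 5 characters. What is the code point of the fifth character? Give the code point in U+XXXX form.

Offset 0: leading byte 0xE0 = 11100000 → 3-byte char #1 = E0 B8 B4.
Offset 3: leading byte 0xF0 = 11110000 → 4-byte char #2 = F0 90 80 94.
Offset 7: leading byte 0xF0 = 11110000 → 4-byte char #3 = F0 9F A5 AA.
Offset 11: leading byte 0xE1 = 11100001 → 3-byte char #4 = E1 84 8A.
Offset 14: leading byte 0xE5 = 11100101 → 3-byte char #5 = E5 BC AC.
Leading byte 0xE5 = 11100101 matches 1110xxxx → 3-byte sequence.
Byte 1: 0xE5 = 11100101, payload 0101 (4 bits).
Byte 2: 0xBC = 10111100 (10xxxxxx ✓), payload 111100.
Byte 3: 0xAC = 10101100 (10xxxxxx ✓), payload 101100.
Concatenate: 0101111100101100 = 0x5F2C (16 bits → U+5F2C).

U+5F2C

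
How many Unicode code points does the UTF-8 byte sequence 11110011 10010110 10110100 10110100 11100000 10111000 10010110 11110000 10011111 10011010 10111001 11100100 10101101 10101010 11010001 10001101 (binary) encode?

Byte at offset 0: 0xF3 = 11110011 → 4-byte char (#1). Advance 4.
Byte at offset 4: 0xE0 = 11100000 → 3-byte char (#2). Advance 3.
Byte at offset 7: 0xF0 = 11110000 → 4-byte char (#3). Advance 4.
Byte at offset 11: 0xE4 = 11100100 → 3-byte char (#4). Advance 3.
Byte at offset 14: 0xD1 = 11010001 → 2-byte char (#5). Advance 2.
Reached end at offset 16 after 5 code points.

5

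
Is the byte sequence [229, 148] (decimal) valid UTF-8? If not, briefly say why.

Leading byte 0xE5 = 11100101 → 3-byte form, but only 2 bytes are present.

invalid (sequence truncated)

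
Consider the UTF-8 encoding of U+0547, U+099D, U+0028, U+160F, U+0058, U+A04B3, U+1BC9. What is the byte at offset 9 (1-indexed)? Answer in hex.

1-indexed offset 9 is 0-indexed offset 8.
U+0547 → 2-byte form D5 87 at offsets 0–1.
U+099D → 3-byte form E0 A6 9D at offsets 2–4.
U+0028 → 1-byte form 28 at offsets 5–5.
U+160F → 3-byte form E1 98 8F at offsets 6–8.
Offset 8 falls in char 4's range; it's byte 3 of E1 98 8F = 0x8F.

0x8F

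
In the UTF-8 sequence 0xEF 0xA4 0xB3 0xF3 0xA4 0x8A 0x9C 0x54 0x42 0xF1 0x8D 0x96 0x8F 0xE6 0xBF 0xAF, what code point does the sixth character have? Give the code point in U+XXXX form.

U+6FEF

Offset 0: leading byte 0xEF = 11101111 → 3-byte char #1 = EF A4 B3.
Offset 3: leading byte 0xF3 = 11110011 → 4-byte char #2 = F3 A4 8A 9C.
Offset 7: leading byte 0x54 = 01010100 → 1-byte char #3 = 54.
Offset 8: leading byte 0x42 = 01000010 → 1-byte char #4 = 42.
Offset 9: leading byte 0xF1 = 11110001 → 4-byte char #5 = F1 8D 96 8F.
Offset 13: leading byte 0xE6 = 11100110 → 3-byte char #6 = E6 BF AF.
Leading byte 0xE6 = 11100110 matches 1110xxxx → 3-byte sequence.
Byte 1: 0xE6 = 11100110, payload 0110 (4 bits).
Byte 2: 0xBF = 10111111 (10xxxxxx ✓), payload 111111.
Byte 3: 0xAF = 10101111 (10xxxxxx ✓), payload 101111.
Concatenate: 0110111111101111 = 0x6FEF (16 bits → U+6FEF).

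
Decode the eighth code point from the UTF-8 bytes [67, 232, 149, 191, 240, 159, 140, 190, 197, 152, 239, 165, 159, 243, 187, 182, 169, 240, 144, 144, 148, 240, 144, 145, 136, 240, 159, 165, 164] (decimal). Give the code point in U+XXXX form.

Offset 0: leading byte 0x43 = 01000011 → 1-byte char #1 = 43.
Offset 1: leading byte 0xE8 = 11101000 → 3-byte char #2 = E8 95 BF.
Offset 4: leading byte 0xF0 = 11110000 → 4-byte char #3 = F0 9F 8C BE.
Offset 8: leading byte 0xC5 = 11000101 → 2-byte char #4 = C5 98.
Offset 10: leading byte 0xEF = 11101111 → 3-byte char #5 = EF A5 9F.
Offset 13: leading byte 0xF3 = 11110011 → 4-byte char #6 = F3 BB B6 A9.
Offset 17: leading byte 0xF0 = 11110000 → 4-byte char #7 = F0 90 90 94.
Offset 21: leading byte 0xF0 = 11110000 → 4-byte char #8 = F0 90 91 88.
Leading byte 0xF0 = 11110000 matches 11110xxx → 4-byte sequence.
Byte 1: 0xF0 = 11110000, payload 000 (3 bits).
Byte 2: 0x90 = 10010000 (10xxxxxx ✓), payload 010000.
Byte 3: 0x91 = 10010001 (10xxxxxx ✓), payload 010001.
Byte 4: 0x88 = 10001000 (10xxxxxx ✓), payload 001000.
Concatenate: 000010000010001001000 = 0x10448 (21 bits → U+10448).

U+10448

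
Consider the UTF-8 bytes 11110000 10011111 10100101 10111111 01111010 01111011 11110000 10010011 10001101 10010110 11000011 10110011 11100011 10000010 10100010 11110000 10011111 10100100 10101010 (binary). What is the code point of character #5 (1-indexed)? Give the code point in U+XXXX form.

Offset 0: leading byte 0xF0 = 11110000 → 4-byte char #1 = F0 9F A5 BF.
Offset 4: leading byte 0x7A = 01111010 → 1-byte char #2 = 7A.
Offset 5: leading byte 0x7B = 01111011 → 1-byte char #3 = 7B.
Offset 6: leading byte 0xF0 = 11110000 → 4-byte char #4 = F0 93 8D 96.
Offset 10: leading byte 0xC3 = 11000011 → 2-byte char #5 = C3 B3.
Leading byte 0xC3 = 11000011 matches 110xxxxx → 2-byte sequence.
Byte 1: 0xC3 = 11000011, payload 00011 (5 bits).
Byte 2: 0xB3 = 10110011 (10xxxxxx ✓), payload 110011.
Concatenate: 00011110011 = 0xF3 (11 bits → U+00F3).

U+00F3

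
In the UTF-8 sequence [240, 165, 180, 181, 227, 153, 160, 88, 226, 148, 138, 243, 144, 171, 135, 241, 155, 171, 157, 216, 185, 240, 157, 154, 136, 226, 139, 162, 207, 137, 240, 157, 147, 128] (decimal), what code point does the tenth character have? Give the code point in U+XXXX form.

U+03C9

Offset 0: leading byte 0xF0 = 11110000 → 4-byte char #1 = F0 A5 B4 B5.
Offset 4: leading byte 0xE3 = 11100011 → 3-byte char #2 = E3 99 A0.
Offset 7: leading byte 0x58 = 01011000 → 1-byte char #3 = 58.
Offset 8: leading byte 0xE2 = 11100010 → 3-byte char #4 = E2 94 8A.
Offset 11: leading byte 0xF3 = 11110011 → 4-byte char #5 = F3 90 AB 87.
Offset 15: leading byte 0xF1 = 11110001 → 4-byte char #6 = F1 9B AB 9D.
Offset 19: leading byte 0xD8 = 11011000 → 2-byte char #7 = D8 B9.
Offset 21: leading byte 0xF0 = 11110000 → 4-byte char #8 = F0 9D 9A 88.
Offset 25: leading byte 0xE2 = 11100010 → 3-byte char #9 = E2 8B A2.
Offset 28: leading byte 0xCF = 11001111 → 2-byte char #10 = CF 89.
Leading byte 0xCF = 11001111 matches 110xxxxx → 2-byte sequence.
Byte 1: 0xCF = 11001111, payload 01111 (5 bits).
Byte 2: 0x89 = 10001001 (10xxxxxx ✓), payload 001001.
Concatenate: 01111001001 = 0x3C9 (11 bits → U+03C9).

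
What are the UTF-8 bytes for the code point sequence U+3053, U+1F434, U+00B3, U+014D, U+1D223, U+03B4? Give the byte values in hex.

U+3053: 3-byte form → E3 81 93.
U+1F434: 4-byte form → F0 9F 90 B4.
U+00B3: 2-byte form → C2 B3.
U+014D: 2-byte form → C5 8D.
U+1D223: 4-byte form → F0 9D 88 A3.
U+03B4: 2-byte form → CE B4.
Concatenated (17 bytes): E3 81 93 F0 9F 90 B4 C2 B3 C5 8D F0 9D 88 A3 CE B4.

E3 81 93 F0 9F 90 B4 C2 B3 C5 8D F0 9D 88 A3 CE B4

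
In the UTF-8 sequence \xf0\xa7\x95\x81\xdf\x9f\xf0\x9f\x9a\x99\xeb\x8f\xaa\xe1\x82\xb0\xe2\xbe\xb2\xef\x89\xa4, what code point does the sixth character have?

Offset 0: leading byte 0xF0 = 11110000 → 4-byte char #1 = F0 A7 95 81.
Offset 4: leading byte 0xDF = 11011111 → 2-byte char #2 = DF 9F.
Offset 6: leading byte 0xF0 = 11110000 → 4-byte char #3 = F0 9F 9A 99.
Offset 10: leading byte 0xEB = 11101011 → 3-byte char #4 = EB 8F AA.
Offset 13: leading byte 0xE1 = 11100001 → 3-byte char #5 = E1 82 B0.
Offset 16: leading byte 0xE2 = 11100010 → 3-byte char #6 = E2 BE B2.
Leading byte 0xE2 = 11100010 matches 1110xxxx → 3-byte sequence.
Byte 1: 0xE2 = 11100010, payload 0010 (4 bits).
Byte 2: 0xBE = 10111110 (10xxxxxx ✓), payload 111110.
Byte 3: 0xB2 = 10110010 (10xxxxxx ✓), payload 110010.
Concatenate: 0010111110110010 = 0x2FB2 (16 bits → U+2FB2).

U+2FB2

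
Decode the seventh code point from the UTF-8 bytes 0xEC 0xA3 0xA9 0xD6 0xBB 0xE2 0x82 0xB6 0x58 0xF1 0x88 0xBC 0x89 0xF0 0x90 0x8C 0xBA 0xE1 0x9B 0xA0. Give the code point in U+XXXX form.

U+16E0

Offset 0: leading byte 0xEC = 11101100 → 3-byte char #1 = EC A3 A9.
Offset 3: leading byte 0xD6 = 11010110 → 2-byte char #2 = D6 BB.
Offset 5: leading byte 0xE2 = 11100010 → 3-byte char #3 = E2 82 B6.
Offset 8: leading byte 0x58 = 01011000 → 1-byte char #4 = 58.
Offset 9: leading byte 0xF1 = 11110001 → 4-byte char #5 = F1 88 BC 89.
Offset 13: leading byte 0xF0 = 11110000 → 4-byte char #6 = F0 90 8C BA.
Offset 17: leading byte 0xE1 = 11100001 → 3-byte char #7 = E1 9B A0.
Leading byte 0xE1 = 11100001 matches 1110xxxx → 3-byte sequence.
Byte 1: 0xE1 = 11100001, payload 0001 (4 bits).
Byte 2: 0x9B = 10011011 (10xxxxxx ✓), payload 011011.
Byte 3: 0xA0 = 10100000 (10xxxxxx ✓), payload 100000.
Concatenate: 0001011011100000 = 0x16E0 (16 bits → U+16E0).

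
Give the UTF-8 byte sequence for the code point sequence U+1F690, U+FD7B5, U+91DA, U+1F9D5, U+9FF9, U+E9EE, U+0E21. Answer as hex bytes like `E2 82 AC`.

F0 9F 9A 90 F3 BD 9E B5 E9 87 9A F0 9F A7 95 E9 BF B9 EE A7 AE E0 B8 A1

U+1F690: 4-byte form → F0 9F 9A 90.
U+FD7B5: 4-byte form → F3 BD 9E B5.
U+91DA: 3-byte form → E9 87 9A.
U+1F9D5: 4-byte form → F0 9F A7 95.
U+9FF9: 3-byte form → E9 BF B9.
U+E9EE: 3-byte form → EE A7 AE.
U+0E21: 3-byte form → E0 B8 A1.
Concatenated (24 bytes): F0 9F 9A 90 F3 BD 9E B5 E9 87 9A F0 9F A7 95 E9 BF B9 EE A7 AE E0 B8 A1.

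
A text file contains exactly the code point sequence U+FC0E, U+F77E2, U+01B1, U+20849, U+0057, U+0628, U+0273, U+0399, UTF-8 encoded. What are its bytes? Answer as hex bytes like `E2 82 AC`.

U+FC0E: 3-byte form → EF B0 8E.
U+F77E2: 4-byte form → F3 B7 9F A2.
U+01B1: 2-byte form → C6 B1.
U+20849: 4-byte form → F0 A0 A1 89.
U+0057: 1-byte form → 57.
U+0628: 2-byte form → D8 A8.
U+0273: 2-byte form → C9 B3.
U+0399: 2-byte form → CE 99.
Concatenated (20 bytes): EF B0 8E F3 B7 9F A2 C6 B1 F0 A0 A1 89 57 D8 A8 C9 B3 CE 99.

EF B0 8E F3 B7 9F A2 C6 B1 F0 A0 A1 89 57 D8 A8 C9 B3 CE 99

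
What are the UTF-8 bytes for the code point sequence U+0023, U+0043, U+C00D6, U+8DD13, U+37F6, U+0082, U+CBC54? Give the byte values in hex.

23 43 F3 80 83 96 F2 8D B4 93 E3 9F B6 C2 82 F3 8B B1 94

U+0023: 1-byte form → 23.
U+0043: 1-byte form → 43.
U+C00D6: 4-byte form → F3 80 83 96.
U+8DD13: 4-byte form → F2 8D B4 93.
U+37F6: 3-byte form → E3 9F B6.
U+0082: 2-byte form → C2 82.
U+CBC54: 4-byte form → F3 8B B1 94.
Concatenated (19 bytes): 23 43 F3 80 83 96 F2 8D B4 93 E3 9F B6 C2 82 F3 8B B1 94.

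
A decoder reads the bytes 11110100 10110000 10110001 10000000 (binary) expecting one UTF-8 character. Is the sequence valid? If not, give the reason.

invalid (encodes a value above U+10FFFF)

Leading byte 0xF4 = 11110100 → 4-byte form.
Payload = 0x130C40, which exceeds U+10FFFF, the maximum Unicode code point. (Leading bytes F5–FF, or F4 followed by ≥ 0x90, are invalid.)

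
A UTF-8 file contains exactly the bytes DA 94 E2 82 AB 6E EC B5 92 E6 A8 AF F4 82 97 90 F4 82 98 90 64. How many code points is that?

Byte at offset 0: 0xDA = 11011010 → 2-byte char (#1). Advance 2.
Byte at offset 2: 0xE2 = 11100010 → 3-byte char (#2). Advance 3.
Byte at offset 5: 0x6E = 01101110 → 1-byte char (#3). Advance 1.
Byte at offset 6: 0xEC = 11101100 → 3-byte char (#4). Advance 3.
Byte at offset 9: 0xE6 = 11100110 → 3-byte char (#5). Advance 3.
Byte at offset 12: 0xF4 = 11110100 → 4-byte char (#6). Advance 4.
Byte at offset 16: 0xF4 = 11110100 → 4-byte char (#7). Advance 4.
Byte at offset 20: 0x64 = 01100100 → 1-byte char (#8). Advance 1.
Reached end at offset 21 after 8 code points.

8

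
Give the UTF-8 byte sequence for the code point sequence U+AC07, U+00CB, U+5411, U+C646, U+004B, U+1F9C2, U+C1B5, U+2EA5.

EA B0 87 C3 8B E5 90 91 EC 99 86 4B F0 9F A7 82 EC 86 B5 E2 BA A5

U+AC07: 3-byte form → EA B0 87.
U+00CB: 2-byte form → C3 8B.
U+5411: 3-byte form → E5 90 91.
U+C646: 3-byte form → EC 99 86.
U+004B: 1-byte form → 4B.
U+1F9C2: 4-byte form → F0 9F A7 82.
U+C1B5: 3-byte form → EC 86 B5.
U+2EA5: 3-byte form → E2 BA A5.
Concatenated (22 bytes): EA B0 87 C3 8B E5 90 91 EC 99 86 4B F0 9F A7 82 EC 86 B5 E2 BA A5.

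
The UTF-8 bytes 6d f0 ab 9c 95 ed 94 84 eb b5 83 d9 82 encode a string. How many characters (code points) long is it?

Byte at offset 0: 0x6D = 01101101 → 1-byte char (#1). Advance 1.
Byte at offset 1: 0xF0 = 11110000 → 4-byte char (#2). Advance 4.
Byte at offset 5: 0xED = 11101101 → 3-byte char (#3). Advance 3.
Byte at offset 8: 0xEB = 11101011 → 3-byte char (#4). Advance 3.
Byte at offset 11: 0xD9 = 11011001 → 2-byte char (#5). Advance 2.
Reached end at offset 13 after 5 code points.

5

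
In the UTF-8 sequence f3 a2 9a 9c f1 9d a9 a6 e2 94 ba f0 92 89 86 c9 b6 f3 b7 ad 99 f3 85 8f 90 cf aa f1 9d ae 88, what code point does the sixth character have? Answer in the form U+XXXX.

U+F7B59

Offset 0: leading byte 0xF3 = 11110011 → 4-byte char #1 = F3 A2 9A 9C.
Offset 4: leading byte 0xF1 = 11110001 → 4-byte char #2 = F1 9D A9 A6.
Offset 8: leading byte 0xE2 = 11100010 → 3-byte char #3 = E2 94 BA.
Offset 11: leading byte 0xF0 = 11110000 → 4-byte char #4 = F0 92 89 86.
Offset 15: leading byte 0xC9 = 11001001 → 2-byte char #5 = C9 B6.
Offset 17: leading byte 0xF3 = 11110011 → 4-byte char #6 = F3 B7 AD 99.
Leading byte 0xF3 = 11110011 matches 11110xxx → 4-byte sequence.
Byte 1: 0xF3 = 11110011, payload 011 (3 bits).
Byte 2: 0xB7 = 10110111 (10xxxxxx ✓), payload 110111.
Byte 3: 0xAD = 10101101 (10xxxxxx ✓), payload 101101.
Byte 4: 0x99 = 10011001 (10xxxxxx ✓), payload 011001.
Concatenate: 011110111101101011001 = 0xF7B59 (21 bits → U+F7B59).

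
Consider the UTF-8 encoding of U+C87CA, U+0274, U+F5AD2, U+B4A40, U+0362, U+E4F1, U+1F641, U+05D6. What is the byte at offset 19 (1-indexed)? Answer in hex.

0xB1

1-indexed offset 19 is 0-indexed offset 18.
U+C87CA → 4-byte form F3 88 9F 8A at offsets 0–3.
U+0274 → 2-byte form C9 B4 at offsets 4–5.
U+F5AD2 → 4-byte form F3 B5 AB 92 at offsets 6–9.
U+B4A40 → 4-byte form F2 B4 A9 80 at offsets 10–13.
U+0362 → 2-byte form CD A2 at offsets 14–15.
U+E4F1 → 3-byte form EE 93 B1 at offsets 16–18.
Offset 18 falls in char 6's range; it's byte 3 of EE 93 B1 = 0xB1.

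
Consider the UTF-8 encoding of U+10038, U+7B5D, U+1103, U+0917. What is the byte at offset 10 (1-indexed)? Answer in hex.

0x83

1-indexed offset 10 is 0-indexed offset 9.
U+10038 → 4-byte form F0 90 80 B8 at offsets 0–3.
U+7B5D → 3-byte form E7 AD 9D at offsets 4–6.
U+1103 → 3-byte form E1 84 83 at offsets 7–9.
Offset 9 falls in char 3's range; it's byte 3 of E1 84 83 = 0x83.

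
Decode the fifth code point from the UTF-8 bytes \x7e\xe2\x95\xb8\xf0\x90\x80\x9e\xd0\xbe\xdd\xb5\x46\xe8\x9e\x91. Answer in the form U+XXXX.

U+0775

Offset 0: leading byte 0x7E = 01111110 → 1-byte char #1 = 7E.
Offset 1: leading byte 0xE2 = 11100010 → 3-byte char #2 = E2 95 B8.
Offset 4: leading byte 0xF0 = 11110000 → 4-byte char #3 = F0 90 80 9E.
Offset 8: leading byte 0xD0 = 11010000 → 2-byte char #4 = D0 BE.
Offset 10: leading byte 0xDD = 11011101 → 2-byte char #5 = DD B5.
Leading byte 0xDD = 11011101 matches 110xxxxx → 2-byte sequence.
Byte 1: 0xDD = 11011101, payload 11101 (5 bits).
Byte 2: 0xB5 = 10110101 (10xxxxxx ✓), payload 110101.
Concatenate: 11101110101 = 0x775 (11 bits → U+0775).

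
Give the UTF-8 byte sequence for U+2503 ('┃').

U+2503 = 0x2503 = 9475 decimal. In range U+0800–U+FFFF → 3-byte form: 1110xxxx 10xxxxxx 10xxxxxx.
Binary (16 bits): 0010010100000011.
Split 4+6+6: 0010 | 010100 | 000011.
Byte 1: 11100010 = 0xE2.
Byte 2: 10010100 = 0x94.
Byte 3: 10000011 = 0x83.

E2 94 83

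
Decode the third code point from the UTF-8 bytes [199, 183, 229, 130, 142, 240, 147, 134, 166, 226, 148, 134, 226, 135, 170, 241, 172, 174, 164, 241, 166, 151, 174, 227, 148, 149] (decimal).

Offset 0: leading byte 0xC7 = 11000111 → 2-byte char #1 = C7 B7.
Offset 2: leading byte 0xE5 = 11100101 → 3-byte char #2 = E5 82 8E.
Offset 5: leading byte 0xF0 = 11110000 → 4-byte char #3 = F0 93 86 A6.
Leading byte 0xF0 = 11110000 matches 11110xxx → 4-byte sequence.
Byte 1: 0xF0 = 11110000, payload 000 (3 bits).
Byte 2: 0x93 = 10010011 (10xxxxxx ✓), payload 010011.
Byte 3: 0x86 = 10000110 (10xxxxxx ✓), payload 000110.
Byte 4: 0xA6 = 10100110 (10xxxxxx ✓), payload 100110.
Concatenate: 000010011000110100110 = 0x131A6 (21 bits → U+131A6).

U+131A6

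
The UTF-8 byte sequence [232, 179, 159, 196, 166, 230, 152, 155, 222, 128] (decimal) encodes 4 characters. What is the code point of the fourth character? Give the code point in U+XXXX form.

U+0780

Offset 0: leading byte 0xE8 = 11101000 → 3-byte char #1 = E8 B3 9F.
Offset 3: leading byte 0xC4 = 11000100 → 2-byte char #2 = C4 A6.
Offset 5: leading byte 0xE6 = 11100110 → 3-byte char #3 = E6 98 9B.
Offset 8: leading byte 0xDE = 11011110 → 2-byte char #4 = DE 80.
Leading byte 0xDE = 11011110 matches 110xxxxx → 2-byte sequence.
Byte 1: 0xDE = 11011110, payload 11110 (5 bits).
Byte 2: 0x80 = 10000000 (10xxxxxx ✓), payload 000000.
Concatenate: 11110000000 = 0x780 (11 bits → U+0780).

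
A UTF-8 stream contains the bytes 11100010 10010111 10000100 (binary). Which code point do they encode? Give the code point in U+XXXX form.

U+25C4

Leading byte 0xE2 = 11100010 matches 1110xxxx → 3-byte sequence.
Byte 1: 0xE2 = 11100010, payload 0010 (4 bits).
Byte 2: 0x97 = 10010111 (10xxxxxx ✓), payload 010111.
Byte 3: 0x84 = 10000100 (10xxxxxx ✓), payload 000100.
Concatenate: 0010010111000100 = 0x25C4 (16 bits → U+25C4).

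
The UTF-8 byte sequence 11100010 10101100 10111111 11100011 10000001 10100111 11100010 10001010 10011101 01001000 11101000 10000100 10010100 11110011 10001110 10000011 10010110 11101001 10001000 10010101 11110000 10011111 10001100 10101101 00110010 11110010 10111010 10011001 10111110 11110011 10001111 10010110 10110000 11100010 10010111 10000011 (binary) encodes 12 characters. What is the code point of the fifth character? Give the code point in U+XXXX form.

U+8114

Offset 0: leading byte 0xE2 = 11100010 → 3-byte char #1 = E2 AC BF.
Offset 3: leading byte 0xE3 = 11100011 → 3-byte char #2 = E3 81 A7.
Offset 6: leading byte 0xE2 = 11100010 → 3-byte char #3 = E2 8A 9D.
Offset 9: leading byte 0x48 = 01001000 → 1-byte char #4 = 48.
Offset 10: leading byte 0xE8 = 11101000 → 3-byte char #5 = E8 84 94.
Leading byte 0xE8 = 11101000 matches 1110xxxx → 3-byte sequence.
Byte 1: 0xE8 = 11101000, payload 1000 (4 bits).
Byte 2: 0x84 = 10000100 (10xxxxxx ✓), payload 000100.
Byte 3: 0x94 = 10010100 (10xxxxxx ✓), payload 010100.
Concatenate: 1000000100010100 = 0x8114 (16 bits → U+8114).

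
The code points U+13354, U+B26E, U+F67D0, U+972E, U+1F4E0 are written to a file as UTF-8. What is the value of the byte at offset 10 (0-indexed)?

U+13354 → 4-byte form F0 93 8D 94 at offsets 0–3.
U+B26E → 3-byte form EB 89 AE at offsets 4–6.
U+F67D0 → 4-byte form F3 B6 9F 90 at offsets 7–10.
Offset 10 falls in char 3's range; it's byte 4 of F3 B6 9F 90 = 0x90.

0x90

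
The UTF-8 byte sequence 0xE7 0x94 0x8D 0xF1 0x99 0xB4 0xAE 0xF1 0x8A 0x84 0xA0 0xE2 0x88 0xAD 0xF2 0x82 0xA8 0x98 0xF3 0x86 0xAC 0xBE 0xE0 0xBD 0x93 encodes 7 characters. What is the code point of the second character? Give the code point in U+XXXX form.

Offset 0: leading byte 0xE7 = 11100111 → 3-byte char #1 = E7 94 8D.
Offset 3: leading byte 0xF1 = 11110001 → 4-byte char #2 = F1 99 B4 AE.
Leading byte 0xF1 = 11110001 matches 11110xxx → 4-byte sequence.
Byte 1: 0xF1 = 11110001, payload 001 (3 bits).
Byte 2: 0x99 = 10011001 (10xxxxxx ✓), payload 011001.
Byte 3: 0xB4 = 10110100 (10xxxxxx ✓), payload 110100.
Byte 4: 0xAE = 10101110 (10xxxxxx ✓), payload 101110.
Concatenate: 001011001110100101110 = 0x59D2E (21 bits → U+59D2E).

U+59D2E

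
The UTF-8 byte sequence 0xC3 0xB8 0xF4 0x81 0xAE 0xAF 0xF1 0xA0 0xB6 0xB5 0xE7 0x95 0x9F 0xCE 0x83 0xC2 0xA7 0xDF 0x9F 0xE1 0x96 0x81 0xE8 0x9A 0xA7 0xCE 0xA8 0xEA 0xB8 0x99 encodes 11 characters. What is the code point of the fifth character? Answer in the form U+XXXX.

Offset 0: leading byte 0xC3 = 11000011 → 2-byte char #1 = C3 B8.
Offset 2: leading byte 0xF4 = 11110100 → 4-byte char #2 = F4 81 AE AF.
Offset 6: leading byte 0xF1 = 11110001 → 4-byte char #3 = F1 A0 B6 B5.
Offset 10: leading byte 0xE7 = 11100111 → 3-byte char #4 = E7 95 9F.
Offset 13: leading byte 0xCE = 11001110 → 2-byte char #5 = CE 83.
Leading byte 0xCE = 11001110 matches 110xxxxx → 2-byte sequence.
Byte 1: 0xCE = 11001110, payload 01110 (5 bits).
Byte 2: 0x83 = 10000011 (10xxxxxx ✓), payload 000011.
Concatenate: 01110000011 = 0x383 (11 bits → U+0383).

U+0383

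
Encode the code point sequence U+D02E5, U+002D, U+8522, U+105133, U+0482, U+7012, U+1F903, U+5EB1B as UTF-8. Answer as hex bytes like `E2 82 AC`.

U+D02E5: 4-byte form → F3 90 8B A5.
U+002D: 1-byte form → 2D.
U+8522: 3-byte form → E8 94 A2.
U+105133: 4-byte form → F4 85 84 B3.
U+0482: 2-byte form → D2 82.
U+7012: 3-byte form → E7 80 92.
U+1F903: 4-byte form → F0 9F A4 83.
U+5EB1B: 4-byte form → F1 9E AC 9B.
Concatenated (25 bytes): F3 90 8B A5 2D E8 94 A2 F4 85 84 B3 D2 82 E7 80 92 F0 9F A4 83 F1 9E AC 9B.

F3 90 8B A5 2D E8 94 A2 F4 85 84 B3 D2 82 E7 80 92 F0 9F A4 83 F1 9E AC 9B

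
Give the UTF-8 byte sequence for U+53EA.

E5 8F AA

U+53EA = 0x53EA = 21482 decimal. In range U+0800–U+FFFF → 3-byte form: 1110xxxx 10xxxxxx 10xxxxxx.
Binary (16 bits): 0101001111101010.
Split 4+6+6: 0101 | 001111 | 101010.
Byte 1: 11100101 = 0xE5.
Byte 2: 10001111 = 0x8F.
Byte 3: 10101010 = 0xAA.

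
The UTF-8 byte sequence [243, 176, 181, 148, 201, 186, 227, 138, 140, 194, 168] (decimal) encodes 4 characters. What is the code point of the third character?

U+328C

Offset 0: leading byte 0xF3 = 11110011 → 4-byte char #1 = F3 B0 B5 94.
Offset 4: leading byte 0xC9 = 11001001 → 2-byte char #2 = C9 BA.
Offset 6: leading byte 0xE3 = 11100011 → 3-byte char #3 = E3 8A 8C.
Leading byte 0xE3 = 11100011 matches 1110xxxx → 3-byte sequence.
Byte 1: 0xE3 = 11100011, payload 0011 (4 bits).
Byte 2: 0x8A = 10001010 (10xxxxxx ✓), payload 001010.
Byte 3: 0x8C = 10001100 (10xxxxxx ✓), payload 001100.
Concatenate: 0011001010001100 = 0x328C (16 bits → U+328C).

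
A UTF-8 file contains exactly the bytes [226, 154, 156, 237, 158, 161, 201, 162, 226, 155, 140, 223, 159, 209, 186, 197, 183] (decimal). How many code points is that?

7

Byte at offset 0: 0xE2 = 11100010 → 3-byte char (#1). Advance 3.
Byte at offset 3: 0xED = 11101101 → 3-byte char (#2). Advance 3.
Byte at offset 6: 0xC9 = 11001001 → 2-byte char (#3). Advance 2.
Byte at offset 8: 0xE2 = 11100010 → 3-byte char (#4). Advance 3.
Byte at offset 11: 0xDF = 11011111 → 2-byte char (#5). Advance 2.
Byte at offset 13: 0xD1 = 11010001 → 2-byte char (#6). Advance 2.
Byte at offset 15: 0xC5 = 11000101 → 2-byte char (#7). Advance 2.
Reached end at offset 17 after 7 code points.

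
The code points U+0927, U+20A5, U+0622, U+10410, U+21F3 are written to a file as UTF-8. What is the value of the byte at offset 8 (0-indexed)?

0xF0

U+0927 → 3-byte form E0 A4 A7 at offsets 0–2.
U+20A5 → 3-byte form E2 82 A5 at offsets 3–5.
U+0622 → 2-byte form D8 A2 at offsets 6–7.
U+10410 → 4-byte form F0 90 90 90 at offsets 8–11.
Offset 8 falls in char 4's range; it's byte 1 of F0 90 90 90 = 0xF0.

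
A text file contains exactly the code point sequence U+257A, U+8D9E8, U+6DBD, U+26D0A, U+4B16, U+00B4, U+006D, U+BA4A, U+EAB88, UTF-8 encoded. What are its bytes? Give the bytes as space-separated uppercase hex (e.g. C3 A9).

U+257A: 3-byte form → E2 95 BA.
U+8D9E8: 4-byte form → F2 8D A7 A8.
U+6DBD: 3-byte form → E6 B6 BD.
U+26D0A: 4-byte form → F0 A6 B4 8A.
U+4B16: 3-byte form → E4 AC 96.
U+00B4: 2-byte form → C2 B4.
U+006D: 1-byte form → 6D.
U+BA4A: 3-byte form → EB A9 8A.
U+EAB88: 4-byte form → F3 AA AE 88.
Concatenated (27 bytes): E2 95 BA F2 8D A7 A8 E6 B6 BD F0 A6 B4 8A E4 AC 96 C2 B4 6D EB A9 8A F3 AA AE 88.

E2 95 BA F2 8D A7 A8 E6 B6 BD F0 A6 B4 8A E4 AC 96 C2 B4 6D EB A9 8A F3 AA AE 88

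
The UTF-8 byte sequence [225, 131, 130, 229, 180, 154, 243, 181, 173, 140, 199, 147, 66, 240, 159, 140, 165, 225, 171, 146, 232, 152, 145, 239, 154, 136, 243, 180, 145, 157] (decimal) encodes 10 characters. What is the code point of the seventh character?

U+1AD2

Offset 0: leading byte 0xE1 = 11100001 → 3-byte char #1 = E1 83 82.
Offset 3: leading byte 0xE5 = 11100101 → 3-byte char #2 = E5 B4 9A.
Offset 6: leading byte 0xF3 = 11110011 → 4-byte char #3 = F3 B5 AD 8C.
Offset 10: leading byte 0xC7 = 11000111 → 2-byte char #4 = C7 93.
Offset 12: leading byte 0x42 = 01000010 → 1-byte char #5 = 42.
Offset 13: leading byte 0xF0 = 11110000 → 4-byte char #6 = F0 9F 8C A5.
Offset 17: leading byte 0xE1 = 11100001 → 3-byte char #7 = E1 AB 92.
Leading byte 0xE1 = 11100001 matches 1110xxxx → 3-byte sequence.
Byte 1: 0xE1 = 11100001, payload 0001 (4 bits).
Byte 2: 0xAB = 10101011 (10xxxxxx ✓), payload 101011.
Byte 3: 0x92 = 10010010 (10xxxxxx ✓), payload 010010.
Concatenate: 0001101011010010 = 0x1AD2 (16 bits → U+1AD2).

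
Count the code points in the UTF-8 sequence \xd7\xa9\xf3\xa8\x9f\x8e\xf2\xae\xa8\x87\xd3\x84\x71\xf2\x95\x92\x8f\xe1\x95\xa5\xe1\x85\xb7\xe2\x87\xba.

9

Byte at offset 0: 0xD7 = 11010111 → 2-byte char (#1). Advance 2.
Byte at offset 2: 0xF3 = 11110011 → 4-byte char (#2). Advance 4.
Byte at offset 6: 0xF2 = 11110010 → 4-byte char (#3). Advance 4.
Byte at offset 10: 0xD3 = 11010011 → 2-byte char (#4). Advance 2.
Byte at offset 12: 0x71 = 01110001 → 1-byte char (#5). Advance 1.
Byte at offset 13: 0xF2 = 11110010 → 4-byte char (#6). Advance 4.
Byte at offset 17: 0xE1 = 11100001 → 3-byte char (#7). Advance 3.
Byte at offset 20: 0xE1 = 11100001 → 3-byte char (#8). Advance 3.
Byte at offset 23: 0xE2 = 11100010 → 3-byte char (#9). Advance 3.
Reached end at offset 26 after 9 code points.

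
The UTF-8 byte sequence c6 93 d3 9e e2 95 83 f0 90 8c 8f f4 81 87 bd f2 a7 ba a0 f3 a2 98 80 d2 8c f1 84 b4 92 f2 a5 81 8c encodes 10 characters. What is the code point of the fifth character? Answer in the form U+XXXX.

U+1011FD

Offset 0: leading byte 0xC6 = 11000110 → 2-byte char #1 = C6 93.
Offset 2: leading byte 0xD3 = 11010011 → 2-byte char #2 = D3 9E.
Offset 4: leading byte 0xE2 = 11100010 → 3-byte char #3 = E2 95 83.
Offset 7: leading byte 0xF0 = 11110000 → 4-byte char #4 = F0 90 8C 8F.
Offset 11: leading byte 0xF4 = 11110100 → 4-byte char #5 = F4 81 87 BD.
Leading byte 0xF4 = 11110100 matches 11110xxx → 4-byte sequence.
Byte 1: 0xF4 = 11110100, payload 100 (3 bits).
Byte 2: 0x81 = 10000001 (10xxxxxx ✓), payload 000001.
Byte 3: 0x87 = 10000111 (10xxxxxx ✓), payload 000111.
Byte 4: 0xBD = 10111101 (10xxxxxx ✓), payload 111101.
Concatenate: 100000001000111111101 = 0x1011FD (21 bits → U+1011FD).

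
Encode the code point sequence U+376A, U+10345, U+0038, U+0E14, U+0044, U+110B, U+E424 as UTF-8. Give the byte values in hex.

U+376A: 3-byte form → E3 9D AA.
U+10345: 4-byte form → F0 90 8D 85.
U+0038: 1-byte form → 38.
U+0E14: 3-byte form → E0 B8 94.
U+0044: 1-byte form → 44.
U+110B: 3-byte form → E1 84 8B.
U+E424: 3-byte form → EE 90 A4.
Concatenated (18 bytes): E3 9D AA F0 90 8D 85 38 E0 B8 94 44 E1 84 8B EE 90 A4.

E3 9D AA F0 90 8D 85 38 E0 B8 94 44 E1 84 8B EE 90 A4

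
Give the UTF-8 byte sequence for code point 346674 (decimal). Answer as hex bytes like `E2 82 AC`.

F1 94 A8 B2

U+54A32 = 0x54A32 = 346674 decimal. In range U+10000–U+10FFFF → 4-byte form: 11110xxx 10xxxxxx 10xxxxxx 10xxxxxx.
Binary (21 bits): 001010100101000110010.
Split 3+6+6+6: 001 | 010100 | 101000 | 110010.
Byte 1: 11110001 = 0xF1.
Byte 2: 10010100 = 0x94.
Byte 3: 10101000 = 0xA8.
Byte 4: 10110010 = 0xB2.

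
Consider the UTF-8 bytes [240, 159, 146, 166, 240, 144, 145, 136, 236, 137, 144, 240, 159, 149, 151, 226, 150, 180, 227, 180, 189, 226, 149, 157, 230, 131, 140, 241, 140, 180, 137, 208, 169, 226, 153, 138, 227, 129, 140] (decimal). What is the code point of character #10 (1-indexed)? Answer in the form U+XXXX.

Offset 0: leading byte 0xF0 = 11110000 → 4-byte char #1 = F0 9F 92 A6.
Offset 4: leading byte 0xF0 = 11110000 → 4-byte char #2 = F0 90 91 88.
Offset 8: leading byte 0xEC = 11101100 → 3-byte char #3 = EC 89 90.
Offset 11: leading byte 0xF0 = 11110000 → 4-byte char #4 = F0 9F 95 97.
Offset 15: leading byte 0xE2 = 11100010 → 3-byte char #5 = E2 96 B4.
Offset 18: leading byte 0xE3 = 11100011 → 3-byte char #6 = E3 B4 BD.
Offset 21: leading byte 0xE2 = 11100010 → 3-byte char #7 = E2 95 9D.
Offset 24: leading byte 0xE6 = 11100110 → 3-byte char #8 = E6 83 8C.
Offset 27: leading byte 0xF1 = 11110001 → 4-byte char #9 = F1 8C B4 89.
Offset 31: leading byte 0xD0 = 11010000 → 2-byte char #10 = D0 A9.
Leading byte 0xD0 = 11010000 matches 110xxxxx → 2-byte sequence.
Byte 1: 0xD0 = 11010000, payload 10000 (5 bits).
Byte 2: 0xA9 = 10101001 (10xxxxxx ✓), payload 101001.
Concatenate: 10000101001 = 0x429 (11 bits → U+0429).

U+0429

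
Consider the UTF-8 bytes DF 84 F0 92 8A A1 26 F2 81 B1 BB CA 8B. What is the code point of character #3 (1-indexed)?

Offset 0: leading byte 0xDF = 11011111 → 2-byte char #1 = DF 84.
Offset 2: leading byte 0xF0 = 11110000 → 4-byte char #2 = F0 92 8A A1.
Offset 6: leading byte 0x26 = 00100110 → 1-byte char #3 = 26.
Leading byte 0x26 = 00100110 matches 0xxxxxxx → 1-byte sequence.
Byte 1: 0x26 = 00100110, payload 0100110 (7 bits).
Concatenate: 0100110 = 0x26 (7 bits → U+0026).

U+0026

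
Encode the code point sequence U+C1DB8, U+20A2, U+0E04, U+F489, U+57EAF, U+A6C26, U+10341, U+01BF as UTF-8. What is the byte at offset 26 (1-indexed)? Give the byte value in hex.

1-indexed offset 26 is 0-indexed offset 25.
U+C1DB8 → 4-byte form F3 81 B6 B8 at offsets 0–3.
U+20A2 → 3-byte form E2 82 A2 at offsets 4–6.
U+0E04 → 3-byte form E0 B8 84 at offsets 7–9.
U+F489 → 3-byte form EF 92 89 at offsets 10–12.
U+57EAF → 4-byte form F1 97 BA AF at offsets 13–16.
U+A6C26 → 4-byte form F2 A6 B0 A6 at offsets 17–20.
U+10341 → 4-byte form F0 90 8D 81 at offsets 21–24.
U+01BF → 2-byte form C6 BF at offsets 25–26.
Offset 25 falls in char 8's range; it's byte 1 of C6 BF = 0xC6.

0xC6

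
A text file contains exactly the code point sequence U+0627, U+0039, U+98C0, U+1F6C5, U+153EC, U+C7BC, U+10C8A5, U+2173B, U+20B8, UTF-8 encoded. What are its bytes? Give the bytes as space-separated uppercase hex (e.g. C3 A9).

U+0627: 2-byte form → D8 A7.
U+0039: 1-byte form → 39.
U+98C0: 3-byte form → E9 A3 80.
U+1F6C5: 4-byte form → F0 9F 9B 85.
U+153EC: 4-byte form → F0 95 8F AC.
U+C7BC: 3-byte form → EC 9E BC.
U+10C8A5: 4-byte form → F4 8C A2 A5.
U+2173B: 4-byte form → F0 A1 9C BB.
U+20B8: 3-byte form → E2 82 B8.
Concatenated (28 bytes): D8 A7 39 E9 A3 80 F0 9F 9B 85 F0 95 8F AC EC 9E BC F4 8C A2 A5 F0 A1 9C BB E2 82 B8.

D8 A7 39 E9 A3 80 F0 9F 9B 85 F0 95 8F AC EC 9E BC F4 8C A2 A5 F0 A1 9C BB E2 82 B8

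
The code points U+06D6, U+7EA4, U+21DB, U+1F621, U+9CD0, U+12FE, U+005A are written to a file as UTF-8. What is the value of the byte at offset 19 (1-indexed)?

1-indexed offset 19 is 0-indexed offset 18.
U+06D6 → 2-byte form DB 96 at offsets 0–1.
U+7EA4 → 3-byte form E7 BA A4 at offsets 2–4.
U+21DB → 3-byte form E2 87 9B at offsets 5–7.
U+1F621 → 4-byte form F0 9F 98 A1 at offsets 8–11.
U+9CD0 → 3-byte form E9 B3 90 at offsets 12–14.
U+12FE → 3-byte form E1 8B BE at offsets 15–17.
U+005A → 1-byte form 5A at offsets 18–18.
Offset 18 falls in char 7's range; it's byte 1 of 5A = 0x5A.

0x5A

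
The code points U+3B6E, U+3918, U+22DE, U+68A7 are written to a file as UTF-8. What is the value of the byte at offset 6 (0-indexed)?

U+3B6E → 3-byte form E3 AD AE at offsets 0–2.
U+3918 → 3-byte form E3 A4 98 at offsets 3–5.
U+22DE → 3-byte form E2 8B 9E at offsets 6–8.
Offset 6 falls in char 3's range; it's byte 1 of E2 8B 9E = 0xE2.

0xE2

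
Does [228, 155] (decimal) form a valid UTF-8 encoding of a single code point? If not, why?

Leading byte 0xE4 = 11100100 → 3-byte form, but only 2 bytes are present.

invalid (sequence truncated)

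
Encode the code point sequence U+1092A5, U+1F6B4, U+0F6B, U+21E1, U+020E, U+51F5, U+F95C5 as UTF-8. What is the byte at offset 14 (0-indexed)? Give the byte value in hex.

U+1092A5 → 4-byte form F4 89 8A A5 at offsets 0–3.
U+1F6B4 → 4-byte form F0 9F 9A B4 at offsets 4–7.
U+0F6B → 3-byte form E0 BD AB at offsets 8–10.
U+21E1 → 3-byte form E2 87 A1 at offsets 11–13.
U+020E → 2-byte form C8 8E at offsets 14–15.
Offset 14 falls in char 5's range; it's byte 1 of C8 8E = 0xC8.

0xC8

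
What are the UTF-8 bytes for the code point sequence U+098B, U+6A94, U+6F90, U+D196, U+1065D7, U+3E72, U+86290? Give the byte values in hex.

U+098B: 3-byte form → E0 A6 8B.
U+6A94: 3-byte form → E6 AA 94.
U+6F90: 3-byte form → E6 BE 90.
U+D196: 3-byte form → ED 86 96.
U+1065D7: 4-byte form → F4 86 97 97.
U+3E72: 3-byte form → E3 B9 B2.
U+86290: 4-byte form → F2 86 8A 90.
Concatenated (23 bytes): E0 A6 8B E6 AA 94 E6 BE 90 ED 86 96 F4 86 97 97 E3 B9 B2 F2 86 8A 90.

E0 A6 8B E6 AA 94 E6 BE 90 ED 86 96 F4 86 97 97 E3 B9 B2 F2 86 8A 90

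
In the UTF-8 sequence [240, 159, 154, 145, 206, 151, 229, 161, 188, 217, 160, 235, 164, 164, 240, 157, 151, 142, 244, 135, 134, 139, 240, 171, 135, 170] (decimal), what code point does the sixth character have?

U+1D5CE

Offset 0: leading byte 0xF0 = 11110000 → 4-byte char #1 = F0 9F 9A 91.
Offset 4: leading byte 0xCE = 11001110 → 2-byte char #2 = CE 97.
Offset 6: leading byte 0xE5 = 11100101 → 3-byte char #3 = E5 A1 BC.
Offset 9: leading byte 0xD9 = 11011001 → 2-byte char #4 = D9 A0.
Offset 11: leading byte 0xEB = 11101011 → 3-byte char #5 = EB A4 A4.
Offset 14: leading byte 0xF0 = 11110000 → 4-byte char #6 = F0 9D 97 8E.
Leading byte 0xF0 = 11110000 matches 11110xxx → 4-byte sequence.
Byte 1: 0xF0 = 11110000, payload 000 (3 bits).
Byte 2: 0x9D = 10011101 (10xxxxxx ✓), payload 011101.
Byte 3: 0x97 = 10010111 (10xxxxxx ✓), payload 010111.
Byte 4: 0x8E = 10001110 (10xxxxxx ✓), payload 001110.
Concatenate: 000011101010111001110 = 0x1D5CE (21 bits → U+1D5CE).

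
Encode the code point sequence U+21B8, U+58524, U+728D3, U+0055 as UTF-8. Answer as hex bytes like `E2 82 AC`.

E2 86 B8 F1 98 94 A4 F1 B2 A3 93 55

U+21B8: 3-byte form → E2 86 B8.
U+58524: 4-byte form → F1 98 94 A4.
U+728D3: 4-byte form → F1 B2 A3 93.
U+0055: 1-byte form → 55.
Concatenated (12 bytes): E2 86 B8 F1 98 94 A4 F1 B2 A3 93 55.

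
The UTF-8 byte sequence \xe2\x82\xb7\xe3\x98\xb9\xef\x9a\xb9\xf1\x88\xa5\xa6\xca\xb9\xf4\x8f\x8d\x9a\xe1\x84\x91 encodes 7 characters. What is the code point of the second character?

U+3639

Offset 0: leading byte 0xE2 = 11100010 → 3-byte char #1 = E2 82 B7.
Offset 3: leading byte 0xE3 = 11100011 → 3-byte char #2 = E3 98 B9.
Leading byte 0xE3 = 11100011 matches 1110xxxx → 3-byte sequence.
Byte 1: 0xE3 = 11100011, payload 0011 (4 bits).
Byte 2: 0x98 = 10011000 (10xxxxxx ✓), payload 011000.
Byte 3: 0xB9 = 10111001 (10xxxxxx ✓), payload 111001.
Concatenate: 0011011000111001 = 0x3639 (16 bits → U+3639).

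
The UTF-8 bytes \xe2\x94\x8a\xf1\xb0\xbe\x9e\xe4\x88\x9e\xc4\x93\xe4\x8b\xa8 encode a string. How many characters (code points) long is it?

Byte at offset 0: 0xE2 = 11100010 → 3-byte char (#1). Advance 3.
Byte at offset 3: 0xF1 = 11110001 → 4-byte char (#2). Advance 4.
Byte at offset 7: 0xE4 = 11100100 → 3-byte char (#3). Advance 3.
Byte at offset 10: 0xC4 = 11000100 → 2-byte char (#4). Advance 2.
Byte at offset 12: 0xE4 = 11100100 → 3-byte char (#5). Advance 3.
Reached end at offset 15 after 5 code points.

5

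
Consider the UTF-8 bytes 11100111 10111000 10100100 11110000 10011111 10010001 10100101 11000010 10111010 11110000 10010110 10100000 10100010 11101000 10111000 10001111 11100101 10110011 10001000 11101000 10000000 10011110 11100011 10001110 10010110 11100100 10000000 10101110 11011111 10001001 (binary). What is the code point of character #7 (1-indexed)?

Offset 0: leading byte 0xE7 = 11100111 → 3-byte char #1 = E7 B8 A4.
Offset 3: leading byte 0xF0 = 11110000 → 4-byte char #2 = F0 9F 91 A5.
Offset 7: leading byte 0xC2 = 11000010 → 2-byte char #3 = C2 BA.
Offset 9: leading byte 0xF0 = 11110000 → 4-byte char #4 = F0 96 A0 A2.
Offset 13: leading byte 0xE8 = 11101000 → 3-byte char #5 = E8 B8 8F.
Offset 16: leading byte 0xE5 = 11100101 → 3-byte char #6 = E5 B3 88.
Offset 19: leading byte 0xE8 = 11101000 → 3-byte char #7 = E8 80 9E.
Leading byte 0xE8 = 11101000 matches 1110xxxx → 3-byte sequence.
Byte 1: 0xE8 = 11101000, payload 1000 (4 bits).
Byte 2: 0x80 = 10000000 (10xxxxxx ✓), payload 000000.
Byte 3: 0x9E = 10011110 (10xxxxxx ✓), payload 011110.
Concatenate: 1000000000011110 = 0x801E (16 bits → U+801E).

U+801E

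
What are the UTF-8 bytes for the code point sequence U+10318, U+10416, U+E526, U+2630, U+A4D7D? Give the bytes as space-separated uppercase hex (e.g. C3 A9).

F0 90 8C 98 F0 90 90 96 EE 94 A6 E2 98 B0 F2 A4 B5 BD

U+10318: 4-byte form → F0 90 8C 98.
U+10416: 4-byte form → F0 90 90 96.
U+E526: 3-byte form → EE 94 A6.
U+2630: 3-byte form → E2 98 B0.
U+A4D7D: 4-byte form → F2 A4 B5 BD.
Concatenated (18 bytes): F0 90 8C 98 F0 90 90 96 EE 94 A6 E2 98 B0 F2 A4 B5 BD.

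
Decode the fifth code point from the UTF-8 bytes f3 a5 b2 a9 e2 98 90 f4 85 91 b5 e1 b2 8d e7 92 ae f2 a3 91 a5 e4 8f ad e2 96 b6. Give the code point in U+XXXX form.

U+74AE

Offset 0: leading byte 0xF3 = 11110011 → 4-byte char #1 = F3 A5 B2 A9.
Offset 4: leading byte 0xE2 = 11100010 → 3-byte char #2 = E2 98 90.
Offset 7: leading byte 0xF4 = 11110100 → 4-byte char #3 = F4 85 91 B5.
Offset 11: leading byte 0xE1 = 11100001 → 3-byte char #4 = E1 B2 8D.
Offset 14: leading byte 0xE7 = 11100111 → 3-byte char #5 = E7 92 AE.
Leading byte 0xE7 = 11100111 matches 1110xxxx → 3-byte sequence.
Byte 1: 0xE7 = 11100111, payload 0111 (4 bits).
Byte 2: 0x92 = 10010010 (10xxxxxx ✓), payload 010010.
Byte 3: 0xAE = 10101110 (10xxxxxx ✓), payload 101110.
Concatenate: 0111010010101110 = 0x74AE (16 bits → U+74AE).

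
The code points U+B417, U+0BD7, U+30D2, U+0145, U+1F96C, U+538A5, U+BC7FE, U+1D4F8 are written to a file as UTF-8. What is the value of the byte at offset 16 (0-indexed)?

U+B417 → 3-byte form EB 90 97 at offsets 0–2.
U+0BD7 → 3-byte form E0 AF 97 at offsets 3–5.
U+30D2 → 3-byte form E3 83 92 at offsets 6–8.
U+0145 → 2-byte form C5 85 at offsets 9–10.
U+1F96C → 4-byte form F0 9F A5 AC at offsets 11–14.
U+538A5 → 4-byte form F1 93 A2 A5 at offsets 15–18.
Offset 16 falls in char 6's range; it's byte 2 of F1 93 A2 A5 = 0x93.

0x93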